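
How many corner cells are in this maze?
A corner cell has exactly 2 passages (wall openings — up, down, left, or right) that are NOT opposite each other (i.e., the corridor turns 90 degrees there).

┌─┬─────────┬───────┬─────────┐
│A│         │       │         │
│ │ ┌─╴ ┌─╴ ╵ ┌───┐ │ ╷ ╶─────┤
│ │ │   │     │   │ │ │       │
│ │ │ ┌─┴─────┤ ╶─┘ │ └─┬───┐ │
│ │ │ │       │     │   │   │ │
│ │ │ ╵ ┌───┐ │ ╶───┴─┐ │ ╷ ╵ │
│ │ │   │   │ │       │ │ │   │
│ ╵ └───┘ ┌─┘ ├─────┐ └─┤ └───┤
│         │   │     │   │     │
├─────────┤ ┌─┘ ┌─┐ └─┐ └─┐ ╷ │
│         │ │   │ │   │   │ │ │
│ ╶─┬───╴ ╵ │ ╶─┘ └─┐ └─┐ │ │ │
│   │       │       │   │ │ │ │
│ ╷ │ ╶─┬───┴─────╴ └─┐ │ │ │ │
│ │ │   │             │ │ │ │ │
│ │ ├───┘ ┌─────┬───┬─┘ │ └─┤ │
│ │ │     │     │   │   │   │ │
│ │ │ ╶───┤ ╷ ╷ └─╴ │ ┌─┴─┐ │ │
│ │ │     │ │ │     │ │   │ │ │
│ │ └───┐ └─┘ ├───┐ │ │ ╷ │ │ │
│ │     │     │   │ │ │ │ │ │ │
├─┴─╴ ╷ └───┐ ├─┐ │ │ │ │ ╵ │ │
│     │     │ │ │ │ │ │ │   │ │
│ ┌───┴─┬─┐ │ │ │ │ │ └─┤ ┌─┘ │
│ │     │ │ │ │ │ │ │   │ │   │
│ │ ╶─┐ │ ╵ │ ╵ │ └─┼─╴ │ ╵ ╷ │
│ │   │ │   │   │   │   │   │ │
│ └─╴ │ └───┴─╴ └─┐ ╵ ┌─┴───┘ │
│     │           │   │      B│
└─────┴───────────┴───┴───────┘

Counting corner cells (2 non-opposite passages):
Total corners: 97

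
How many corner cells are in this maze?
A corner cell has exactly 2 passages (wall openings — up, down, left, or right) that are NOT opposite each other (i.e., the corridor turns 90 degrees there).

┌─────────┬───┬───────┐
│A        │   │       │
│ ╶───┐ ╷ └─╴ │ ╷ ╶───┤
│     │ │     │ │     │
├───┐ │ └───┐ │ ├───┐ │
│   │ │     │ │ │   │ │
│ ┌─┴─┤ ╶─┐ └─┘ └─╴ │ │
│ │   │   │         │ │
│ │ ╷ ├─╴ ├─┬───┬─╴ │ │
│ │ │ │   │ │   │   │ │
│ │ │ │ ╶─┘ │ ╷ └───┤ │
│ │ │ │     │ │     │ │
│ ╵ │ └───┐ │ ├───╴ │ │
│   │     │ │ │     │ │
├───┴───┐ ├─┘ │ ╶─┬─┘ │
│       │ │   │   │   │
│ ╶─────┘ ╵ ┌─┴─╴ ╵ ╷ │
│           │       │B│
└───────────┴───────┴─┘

Counting corner cells (2 non-opposite passages):
Total corners: 40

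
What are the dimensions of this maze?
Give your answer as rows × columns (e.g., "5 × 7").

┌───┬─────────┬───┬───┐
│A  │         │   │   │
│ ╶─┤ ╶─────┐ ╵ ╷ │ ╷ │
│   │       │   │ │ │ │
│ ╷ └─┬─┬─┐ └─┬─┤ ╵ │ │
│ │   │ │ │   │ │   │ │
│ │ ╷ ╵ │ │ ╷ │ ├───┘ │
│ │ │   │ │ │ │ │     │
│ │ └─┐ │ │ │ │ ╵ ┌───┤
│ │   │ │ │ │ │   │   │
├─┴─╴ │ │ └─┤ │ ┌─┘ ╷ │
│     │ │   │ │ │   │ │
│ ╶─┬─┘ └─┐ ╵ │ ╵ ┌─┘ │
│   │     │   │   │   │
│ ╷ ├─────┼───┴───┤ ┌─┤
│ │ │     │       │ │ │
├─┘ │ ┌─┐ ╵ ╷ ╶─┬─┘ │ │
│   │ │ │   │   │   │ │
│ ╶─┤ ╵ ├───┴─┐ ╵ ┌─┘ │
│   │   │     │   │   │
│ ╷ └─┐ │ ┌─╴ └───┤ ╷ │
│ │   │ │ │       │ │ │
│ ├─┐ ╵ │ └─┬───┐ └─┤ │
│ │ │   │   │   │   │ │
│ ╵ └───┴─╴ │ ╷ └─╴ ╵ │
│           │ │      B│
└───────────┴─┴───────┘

Counting the maze dimensions:
Rows (vertical): 13
Columns (horizontal): 11
Dimensions: 13 × 11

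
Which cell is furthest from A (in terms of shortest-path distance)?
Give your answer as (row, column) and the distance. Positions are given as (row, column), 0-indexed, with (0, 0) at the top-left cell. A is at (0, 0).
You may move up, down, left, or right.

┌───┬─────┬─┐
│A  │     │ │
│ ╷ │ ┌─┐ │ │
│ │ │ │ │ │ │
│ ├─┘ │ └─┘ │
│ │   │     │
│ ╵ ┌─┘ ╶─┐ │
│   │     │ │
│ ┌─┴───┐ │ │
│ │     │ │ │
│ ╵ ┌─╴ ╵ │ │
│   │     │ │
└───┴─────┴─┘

Computing BFS distances from A to all cells:
Furthest cell: (5, 5)
Distance: 20 steps

Path from A to the furthest cell:

┌───┬─────┬─┐
│A  │     │ │
│ ╷ │ ┌─┐ │ │
│↓│ │ │ │ │ │
│ ├─┘ │ └─┘ │
│↓│   │↱ → ↓│
│ ╵ ┌─┘ ╶─┐ │
│↓  │  ↑ ↰│↓│
│ ┌─┴───┐ │ │
│↓│↱ → ↓│↑│↓│
│ ╵ ┌─╴ ╵ │ │
│↳ ↑│  ↳ ↑│B│
└───┴─────┴─┘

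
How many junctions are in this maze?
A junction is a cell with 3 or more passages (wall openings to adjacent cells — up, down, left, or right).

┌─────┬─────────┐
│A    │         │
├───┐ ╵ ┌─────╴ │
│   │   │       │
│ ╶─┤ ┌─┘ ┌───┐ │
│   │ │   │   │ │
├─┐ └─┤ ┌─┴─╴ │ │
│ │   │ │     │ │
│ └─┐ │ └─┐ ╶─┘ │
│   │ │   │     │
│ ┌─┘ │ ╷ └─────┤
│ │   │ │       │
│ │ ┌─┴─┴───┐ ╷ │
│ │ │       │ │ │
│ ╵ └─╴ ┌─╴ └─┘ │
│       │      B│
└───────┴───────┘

Checking each cell for number of passages:

Junctions found (3+ passages):
  (1, 2): 3 passages
  (1, 7): 3 passages
  (3, 5): 3 passages
  (4, 0): 3 passages
  (4, 3): 3 passages
  (5, 6): 3 passages
  (6, 3): 3 passages
  (7, 1): 3 passages
  (7, 5): 3 passages
Total junctions: 9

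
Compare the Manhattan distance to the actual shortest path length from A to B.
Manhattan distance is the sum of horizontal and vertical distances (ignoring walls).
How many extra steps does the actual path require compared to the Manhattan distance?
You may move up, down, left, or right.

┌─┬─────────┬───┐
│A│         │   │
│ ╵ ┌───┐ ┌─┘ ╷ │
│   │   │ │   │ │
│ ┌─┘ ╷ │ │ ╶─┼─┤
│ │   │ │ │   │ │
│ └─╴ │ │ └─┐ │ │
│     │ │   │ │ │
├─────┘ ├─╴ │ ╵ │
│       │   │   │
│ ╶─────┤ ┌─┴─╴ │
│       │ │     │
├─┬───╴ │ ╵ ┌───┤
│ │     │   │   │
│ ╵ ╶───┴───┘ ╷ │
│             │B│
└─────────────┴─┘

Manhattan distance: |7 - 0| + |7 - 0| = 14
Actual path length: 30
Extra steps: 30 - 14 = 16

Solution:

┌─┬─────────┬───┐
│A│         │   │
│ ╵ ┌───┐ ┌─┘ ╷ │
│↓  │↱ ↓│ │   │ │
│ ┌─┘ ╷ │ │ ╶─┼─┤
│↓│  ↑│↓│ │   │ │
│ └─╴ │ │ └─┐ │ │
│↳ → ↑│↓│   │ │ │
├─────┘ ├─╴ │ ╵ │
│↓ ← ← ↲│   │   │
│ ╶─────┤ ┌─┴─╴ │
│↳ → → ↓│ │     │
├─┬───╴ │ ╵ ┌───┤
│ │↓ ← ↲│   │↱ ↓│
│ ╵ ╶───┴───┘ ╷ │
│  ↳ → → → → ↑│B│
└─────────────┴─┘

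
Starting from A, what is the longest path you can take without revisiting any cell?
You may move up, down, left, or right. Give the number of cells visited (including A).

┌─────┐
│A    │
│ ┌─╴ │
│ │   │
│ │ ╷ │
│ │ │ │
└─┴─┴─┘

Finding longest simple path using DFS:
Start: (0, 0)
Longest path visits 6 cells
Path: A → right → right → down → left → down

Solution:

┌─────┐
│A → ↓│
│ ┌─╴ │
│ │↓ ↲│
│ │ ╷ │
│ │B│ │
└─┴─┴─┘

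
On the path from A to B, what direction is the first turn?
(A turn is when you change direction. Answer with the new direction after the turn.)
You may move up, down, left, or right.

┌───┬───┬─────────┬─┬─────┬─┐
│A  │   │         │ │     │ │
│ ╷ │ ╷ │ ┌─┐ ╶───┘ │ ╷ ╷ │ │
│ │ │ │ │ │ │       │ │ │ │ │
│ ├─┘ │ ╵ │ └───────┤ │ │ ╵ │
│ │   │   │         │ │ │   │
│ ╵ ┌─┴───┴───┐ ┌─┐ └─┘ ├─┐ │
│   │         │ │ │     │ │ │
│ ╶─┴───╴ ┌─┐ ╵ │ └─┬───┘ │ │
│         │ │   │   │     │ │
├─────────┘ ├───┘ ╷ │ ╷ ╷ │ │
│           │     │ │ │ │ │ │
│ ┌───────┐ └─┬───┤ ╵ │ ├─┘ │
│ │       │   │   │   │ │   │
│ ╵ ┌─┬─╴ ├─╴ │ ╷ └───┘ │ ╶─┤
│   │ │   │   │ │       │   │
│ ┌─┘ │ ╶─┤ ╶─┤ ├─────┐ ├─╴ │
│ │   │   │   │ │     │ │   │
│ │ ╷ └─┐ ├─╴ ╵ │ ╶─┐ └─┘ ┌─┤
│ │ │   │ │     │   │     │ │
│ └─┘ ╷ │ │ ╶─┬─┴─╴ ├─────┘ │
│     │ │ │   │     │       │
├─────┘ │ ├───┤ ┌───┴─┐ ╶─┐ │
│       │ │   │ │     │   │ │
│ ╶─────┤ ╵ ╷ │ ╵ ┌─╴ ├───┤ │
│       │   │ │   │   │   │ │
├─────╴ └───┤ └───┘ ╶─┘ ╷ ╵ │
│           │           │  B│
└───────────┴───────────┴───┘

Directions: down, down, down, down, right, right, right, right, up, right, right, down, right, up, up, right, right, down, right, right, up, up, up, right, down, down, right, down, down, down, down, left, down, right, down, left, down, left, left, up, left, left, down, right, down, left, left, down, down, right, up, right, right, down, left, down, right, right, up, right, down, right
First turn direction: right

Solution:

┌───┬───┬─────────┬─┬─────┬─┐
│A  │   │         │ │  ↱ ↓│ │
│ ╷ │ ╷ │ ┌─┐ ╶───┘ │ ╷ ╷ │ │
│↓│ │ │ │ │ │       │ │↑│↓│ │
│ ├─┘ │ ╵ │ └───────┤ │ │ ╵ │
│↓│   │   │    ↱ → ↓│ │↑│↳ ↓│
│ ╵ ┌─┴───┴───┐ ┌─┐ └─┘ ├─┐ │
│↓  │    ↱ → ↓│↑│ │↳ → ↑│ │↓│
│ ╶─┴───╴ ┌─┐ ╵ │ └─┬───┘ │ │
│↳ → → → ↑│ │↳ ↑│   │     │↓│
├─────────┘ ├───┘ ╷ │ ╷ ╷ │ │
│           │     │ │ │ │ │↓│
│ ┌───────┐ └─┬───┤ ╵ │ ├─┘ │
│ │       │   │   │   │ │↓ ↲│
│ ╵ ┌─┬─╴ ├─╴ │ ╷ └───┘ │ ╶─┤
│   │ │   │   │ │       │↳ ↓│
│ ┌─┘ │ ╶─┤ ╶─┤ ├─────┐ ├─╴ │
│ │   │   │   │ │↓ ← ↰│ │↓ ↲│
│ │ ╷ └─┐ ├─╴ ╵ │ ╶─┐ └─┘ ┌─┤
│ │ │   │ │     │↳ ↓│↑ ← ↲│ │
│ └─┘ ╷ │ │ ╶─┬─┴─╴ ├─────┘ │
│     │ │ │   │↓ ← ↲│       │
├─────┘ │ ├───┤ ┌───┴─┐ ╶─┐ │
│       │ │   │↓│↱ → ↓│   │ │
│ ╶─────┤ ╵ ╷ │ ╵ ┌─╴ ├───┤ │
│       │   │ │↳ ↑│↓ ↲│↱ ↓│ │
├─────╴ └───┤ └───┘ ╶─┘ ╷ ╵ │
│           │      ↳ → ↑│↳ B│
└───────────┴───────────┴───┘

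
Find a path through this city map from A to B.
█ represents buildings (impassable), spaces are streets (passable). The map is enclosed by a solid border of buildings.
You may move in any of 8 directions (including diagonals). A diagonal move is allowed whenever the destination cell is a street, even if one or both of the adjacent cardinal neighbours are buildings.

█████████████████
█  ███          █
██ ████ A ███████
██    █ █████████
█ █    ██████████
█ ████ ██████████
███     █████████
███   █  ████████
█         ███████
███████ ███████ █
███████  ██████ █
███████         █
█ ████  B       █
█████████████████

Finding the shortest path from A to B:
Movement: 8-directional
Path length: 10 steps
Directions: down-left → down-left → down → down → down-left → down-right → down-right → down → down → down-right

Solution:

█████████████████
█  ███          █
██ ████ A ███████
██    █↙█████████
█ █   ↓██████████
█ ████↓██████████
███   ↙ █████████
███  ↘█  ████████
█     ↘   ███████
███████↓███████ █
███████↓ ██████ █
███████↘        █
█ ████  B       █
█████████████████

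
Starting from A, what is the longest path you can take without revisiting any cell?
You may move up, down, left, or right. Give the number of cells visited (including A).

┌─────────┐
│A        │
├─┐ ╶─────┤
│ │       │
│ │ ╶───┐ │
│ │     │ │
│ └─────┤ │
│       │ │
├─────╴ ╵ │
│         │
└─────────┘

Finding longest simple path using DFS:
Start: (0, 0)
Longest path visits 16 cells
Path: A → right → down → right → right → right → down → down → down → left → up → left → left → left → up → up

Solution:

┌─────────┐
│A ↓      │
├─┐ ╶─────┤
│B│↳ → → ↓│
│ │ ╶───┐ │
│↑│     │↓│
│ └─────┤ │
│↑ ← ← ↰│↓│
├─────╴ ╵ │
│      ↑ ↲│
└─────────┘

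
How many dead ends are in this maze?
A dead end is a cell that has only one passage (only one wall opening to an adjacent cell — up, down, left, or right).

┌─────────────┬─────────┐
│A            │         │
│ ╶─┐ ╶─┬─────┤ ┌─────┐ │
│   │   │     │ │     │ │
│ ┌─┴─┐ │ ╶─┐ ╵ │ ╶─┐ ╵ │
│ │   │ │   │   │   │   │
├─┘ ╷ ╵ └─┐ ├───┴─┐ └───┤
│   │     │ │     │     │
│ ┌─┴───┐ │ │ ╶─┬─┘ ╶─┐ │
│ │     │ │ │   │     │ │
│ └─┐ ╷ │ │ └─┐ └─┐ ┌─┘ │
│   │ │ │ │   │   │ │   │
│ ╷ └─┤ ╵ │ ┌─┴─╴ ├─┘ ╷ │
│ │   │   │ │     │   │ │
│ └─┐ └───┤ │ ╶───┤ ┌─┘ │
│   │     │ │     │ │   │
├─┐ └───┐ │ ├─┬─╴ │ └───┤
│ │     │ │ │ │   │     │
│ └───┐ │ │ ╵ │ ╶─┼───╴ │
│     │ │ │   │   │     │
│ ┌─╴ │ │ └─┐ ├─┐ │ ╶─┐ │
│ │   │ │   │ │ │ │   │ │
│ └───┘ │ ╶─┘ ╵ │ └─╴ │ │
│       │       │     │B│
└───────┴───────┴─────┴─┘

Checking each cell for number of passages:

Dead ends found at positions:
  (0, 6)
  (1, 1)
  (2, 0)
  (3, 8)
  (4, 1)
  (4, 8)
  (4, 10)
  (5, 2)
  (5, 6)
  (5, 9)
  (7, 10)
  (8, 0)
  (8, 6)
  (10, 1)
  (10, 5)
  (10, 7)
  (11, 11)
Total dead ends: 17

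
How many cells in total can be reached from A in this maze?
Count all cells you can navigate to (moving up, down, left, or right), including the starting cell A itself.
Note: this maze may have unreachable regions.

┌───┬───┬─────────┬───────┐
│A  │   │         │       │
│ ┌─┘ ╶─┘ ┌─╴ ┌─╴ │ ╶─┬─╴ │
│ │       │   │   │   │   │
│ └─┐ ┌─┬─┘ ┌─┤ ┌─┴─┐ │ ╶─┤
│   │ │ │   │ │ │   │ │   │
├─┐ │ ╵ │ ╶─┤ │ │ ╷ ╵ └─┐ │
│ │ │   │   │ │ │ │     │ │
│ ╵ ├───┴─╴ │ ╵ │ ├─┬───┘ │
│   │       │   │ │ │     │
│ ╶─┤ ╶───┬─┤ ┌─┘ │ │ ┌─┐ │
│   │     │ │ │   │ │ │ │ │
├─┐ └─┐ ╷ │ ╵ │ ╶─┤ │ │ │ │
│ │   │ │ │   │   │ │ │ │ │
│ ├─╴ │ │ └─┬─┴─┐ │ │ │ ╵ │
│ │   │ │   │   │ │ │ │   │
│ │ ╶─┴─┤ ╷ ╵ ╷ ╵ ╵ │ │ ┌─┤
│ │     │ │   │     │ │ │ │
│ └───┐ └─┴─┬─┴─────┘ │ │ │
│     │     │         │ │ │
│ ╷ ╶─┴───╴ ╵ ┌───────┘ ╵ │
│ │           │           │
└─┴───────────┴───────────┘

Using BFS/flood-fill to find all reachable cells from A:
Maze size: 11 × 13 = 143 total cells
All cells are reachable — the maze is fully connected.
Reachable cells: 143

Reachable region (· marks reachable cells):

┌───┬───┬─────────┬───────┐
│A ·│· ·│· · · · ·│· · · ·│
│ ┌─┘ ╶─┘ ┌─╴ ┌─╴ │ ╶─┬─╴ │
│·│· · · ·│· ·│· ·│· ·│· ·│
│ └─┐ ┌─┬─┘ ┌─┤ ┌─┴─┐ │ ╶─┤
│· ·│·│·│· ·│·│·│· ·│·│· ·│
├─┐ │ ╵ │ ╶─┤ │ │ ╷ ╵ └─┐ │
│·│·│· ·│· ·│·│·│·│· · ·│·│
│ ╵ ├───┴─╴ │ ╵ │ ├─┬───┘ │
│· ·│· · · ·│· ·│·│·│· · ·│
│ ╶─┤ ╶───┬─┤ ┌─┘ │ │ ┌─┐ │
│· ·│· · ·│·│·│· ·│·│·│·│·│
├─┐ └─┐ ╷ │ ╵ │ ╶─┤ │ │ │ │
│·│· ·│·│·│· ·│· ·│·│·│·│·│
│ ├─╴ │ │ └─┬─┴─┐ │ │ │ ╵ │
│·│· ·│·│· ·│· ·│·│·│·│· ·│
│ │ ╶─┴─┤ ╷ ╵ ╷ ╵ ╵ │ │ ┌─┤
│·│· · ·│·│· ·│· · ·│·│·│·│
│ └───┐ └─┴─┬─┴─────┘ │ │ │
│· · ·│· · ·│· · · · ·│·│·│
│ ╷ ╶─┴───╴ ╵ ┌───────┘ ╵ │
│·│· · · · · ·│· · · · · ·│
└─┴───────────┴───────────┘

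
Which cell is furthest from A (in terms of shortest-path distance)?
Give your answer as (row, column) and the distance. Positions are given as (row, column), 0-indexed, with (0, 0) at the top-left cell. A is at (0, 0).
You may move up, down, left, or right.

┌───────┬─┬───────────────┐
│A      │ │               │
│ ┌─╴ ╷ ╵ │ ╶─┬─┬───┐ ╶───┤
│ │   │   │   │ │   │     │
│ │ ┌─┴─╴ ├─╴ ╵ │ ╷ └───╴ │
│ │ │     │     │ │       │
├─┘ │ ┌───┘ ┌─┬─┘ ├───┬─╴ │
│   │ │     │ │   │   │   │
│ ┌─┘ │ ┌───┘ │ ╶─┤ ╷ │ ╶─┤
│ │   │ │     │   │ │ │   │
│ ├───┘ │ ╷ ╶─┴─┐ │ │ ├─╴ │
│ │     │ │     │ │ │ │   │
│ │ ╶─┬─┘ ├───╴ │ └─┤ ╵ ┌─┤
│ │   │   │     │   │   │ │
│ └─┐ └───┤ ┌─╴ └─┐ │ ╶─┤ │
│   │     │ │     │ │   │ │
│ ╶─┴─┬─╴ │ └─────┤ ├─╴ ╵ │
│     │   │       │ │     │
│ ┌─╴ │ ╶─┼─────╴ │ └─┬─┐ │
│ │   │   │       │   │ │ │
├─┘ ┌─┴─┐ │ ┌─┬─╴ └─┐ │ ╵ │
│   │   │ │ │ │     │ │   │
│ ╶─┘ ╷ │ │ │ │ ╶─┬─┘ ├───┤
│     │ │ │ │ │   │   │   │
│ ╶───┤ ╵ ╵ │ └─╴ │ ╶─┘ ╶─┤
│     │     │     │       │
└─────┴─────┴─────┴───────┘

Computing BFS distances from A to all cells:
Furthest cell: (11, 12)
Distance: 83 steps

Path from A to the furthest cell:

┌───────┬─┬───────────────┐
│A → ↓  │ │↱ → → → → ↓    │
│ ┌─╴ ╷ ╵ │ ╶─┬─┬───┐ ╶───┤
│ │↓ ↲│   │↑ ↰│ │↓ ↰│↳ → ↓│
│ │ ┌─┴─╴ ├─╴ ╵ │ ╷ └───╴ │
│ │↓│     │↱ ↑  │↓│↑ ← ← ↲│
├─┘ │ ┌───┘ ┌─┬─┘ ├───┬─╴ │
│↓ ↲│ │↱ → ↑│ │↓ ↲│   │   │
│ ┌─┘ │ ┌───┘ │ ╶─┤ ╷ │ ╶─┤
│↓│   │↑│     │↳ ↓│ │ │   │
│ ├───┘ │ ╷ ╶─┴─┐ │ │ ├─╴ │
│↓│↱ → ↑│ │     │↓│ │ │   │
│ │ ╶─┬─┘ ├───╴ │ └─┤ ╵ ┌─┤
│↓│↑ ↰│   │     │↳ ↓│   │ │
│ └─┐ └───┤ ┌─╴ └─┐ │ ╶─┤ │
│↓  │↑ ← ↰│ │     │↓│   │ │
│ ╶─┴─┬─╴ │ └─────┤ ├─╴ ╵ │
│↳ → ↓│↱ ↑│       │↓│     │
│ ┌─╴ │ ╶─┼─────╴ │ └─┬─┐ │
│ │↓ ↲│↑ ↰│       │↳ ↓│ │ │
├─┘ ┌─┴─┐ │ ┌─┬─╴ └─┐ │ ╵ │
│↓ ↲│↱ ↓│↑│ │ │     │↓│   │
│ ╶─┘ ╷ │ │ │ │ ╶─┬─┘ ├───┤
│↳ → ↑│↓│↑│ │ │   │↓ ↲│↱ B│
│ ╶───┤ ╵ ╵ │ └─╴ │ ╶─┘ ╶─┤
│     │↳ ↑  │     │↳ → ↑  │
└─────┴─────┴─────┴───────┘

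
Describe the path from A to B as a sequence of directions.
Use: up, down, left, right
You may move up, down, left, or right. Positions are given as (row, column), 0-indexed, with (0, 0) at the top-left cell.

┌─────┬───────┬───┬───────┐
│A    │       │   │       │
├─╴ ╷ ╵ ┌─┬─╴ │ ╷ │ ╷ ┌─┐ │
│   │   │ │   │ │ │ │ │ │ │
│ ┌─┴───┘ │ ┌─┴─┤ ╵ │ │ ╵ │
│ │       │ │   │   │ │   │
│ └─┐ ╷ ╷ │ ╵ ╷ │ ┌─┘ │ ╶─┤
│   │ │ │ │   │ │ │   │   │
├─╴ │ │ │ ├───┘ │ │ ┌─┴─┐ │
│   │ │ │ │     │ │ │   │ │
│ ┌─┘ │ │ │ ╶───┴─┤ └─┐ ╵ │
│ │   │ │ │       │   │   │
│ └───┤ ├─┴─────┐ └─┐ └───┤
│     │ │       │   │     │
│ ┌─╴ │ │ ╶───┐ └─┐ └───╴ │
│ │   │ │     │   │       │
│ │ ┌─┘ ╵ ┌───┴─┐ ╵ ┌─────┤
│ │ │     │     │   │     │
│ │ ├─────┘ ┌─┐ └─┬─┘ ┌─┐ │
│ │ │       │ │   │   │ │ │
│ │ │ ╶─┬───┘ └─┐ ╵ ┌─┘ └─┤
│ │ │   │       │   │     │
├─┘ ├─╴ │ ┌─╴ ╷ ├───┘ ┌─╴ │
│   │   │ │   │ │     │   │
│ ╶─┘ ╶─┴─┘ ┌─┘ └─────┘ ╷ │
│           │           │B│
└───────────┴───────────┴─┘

Finding the path and converting it to directions:
Path through cells: (0,0) → (0,1) → (1,1) → (1,0) → (2,0) → (3,0) → (3,1) → (4,1) → (4,0) → (5,0) → (6,0) → (6,1) → (6,2) → (7,2) → (7,1) → (8,1) → (9,1) → (10,1) → (11,1) → (11,0) → (12,0) → (12,1) → (12,2) → (12,3) → (12,4) → (12,5) → (11,5) → (11,6) → (10,6) → (10,7) → (11,7) → (12,7) → (12,8) → (12,9) → (12,10) → (12,11) → (11,11) → (11,12) → (12,12)
Directions: right, down, left, down, down, right, down, left, down, down, right, right, down, left, down, down, down, down, left, down, right, right, right, right, right, up, right, up, right, down, down, right, right, right, right, up, right, down

Solution:

┌─────┬───────┬───┬───────┐
│A ↓  │       │   │       │
├─╴ ╷ ╵ ┌─┬─╴ │ ╷ │ ╷ ┌─┐ │
│↓ ↲│   │ │   │ │ │ │ │ │ │
│ ┌─┴───┘ │ ┌─┴─┤ ╵ │ │ ╵ │
│↓│       │ │   │   │ │   │
│ └─┐ ╷ ╷ │ ╵ ╷ │ ┌─┘ │ ╶─┤
│↳ ↓│ │ │ │   │ │ │   │   │
├─╴ │ │ │ ├───┘ │ │ ┌─┴─┐ │
│↓ ↲│ │ │ │     │ │ │   │ │
│ ┌─┘ │ │ │ ╶───┴─┤ └─┐ ╵ │
│↓│   │ │ │       │   │   │
│ └───┤ ├─┴─────┐ └─┐ └───┤
│↳ → ↓│ │       │   │     │
│ ┌─╴ │ │ ╶───┐ └─┐ └───╴ │
│ │↓ ↲│ │     │   │       │
│ │ ┌─┘ ╵ ┌───┴─┐ ╵ ┌─────┤
│ │↓│     │     │   │     │
│ │ ├─────┘ ┌─┐ └─┬─┘ ┌─┐ │
│ │↓│       │ │   │   │ │ │
│ │ │ ╶─┬───┘ └─┐ ╵ ┌─┘ └─┤
│ │↓│   │    ↱ ↓│   │     │
├─┘ ├─╴ │ ┌─╴ ╷ ├───┘ ┌─╴ │
│↓ ↲│   │ │↱ ↑│↓│     │↱ ↓│
│ ╶─┘ ╶─┴─┘ ┌─┘ └─────┘ ╷ │
│↳ → → → → ↑│  ↳ → → → ↑│B│
└───────────┴───────────┴─┘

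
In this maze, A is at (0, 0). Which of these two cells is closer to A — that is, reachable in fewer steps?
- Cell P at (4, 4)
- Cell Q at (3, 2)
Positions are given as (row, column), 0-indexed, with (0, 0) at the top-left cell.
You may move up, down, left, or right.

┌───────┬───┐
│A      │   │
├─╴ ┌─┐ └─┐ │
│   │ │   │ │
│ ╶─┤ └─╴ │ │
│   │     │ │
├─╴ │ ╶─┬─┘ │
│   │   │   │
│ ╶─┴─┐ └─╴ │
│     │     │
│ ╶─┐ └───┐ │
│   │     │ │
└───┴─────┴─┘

Shortest path A → P at (4, 4): 12 steps
Shortest path A → Q at (3, 2): 9 steps

Q is closer (9 steps vs 12 steps).

Path to P:

┌───────┬───┐
│A → → ↓│   │
├─╴ ┌─┐ └─┐ │
│   │ │↳ ↓│ │
│ ╶─┤ └─╴ │ │
│   │↓ ← ↲│ │
├─╴ │ ╶─┬─┘ │
│   │↳ ↓│   │
│ ╶─┴─┐ └─╴ │
│     │↳ P  │
│ ╶─┐ └───┐ │
│   │     │ │
└───┴─────┴─┘

Path to Q:

┌───────┬───┐
│A → → ↓│   │
├─╴ ┌─┐ └─┐ │
│   │ │↳ ↓│ │
│ ╶─┤ └─╴ │ │
│   │↓ ← ↲│ │
├─╴ │ ╶─┬─┘ │
│   │Q  │   │
│ ╶─┴─┐ └─╴ │
│     │     │
│ ╶─┐ └───┐ │
│   │     │ │
└───┴─────┴─┘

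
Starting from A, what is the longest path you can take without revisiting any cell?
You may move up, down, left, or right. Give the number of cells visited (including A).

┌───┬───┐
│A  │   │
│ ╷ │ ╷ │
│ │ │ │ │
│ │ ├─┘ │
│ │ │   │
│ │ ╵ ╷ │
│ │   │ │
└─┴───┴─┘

Finding longest simple path using DFS:
Start: (0, 0)
Longest path visits 12 cells
Path: A → right → down → down → down → right → up → right → up → up → left → down

Solution:

┌───┬───┐
│A ↓│↓ ↰│
│ ╷ │ ╷ │
│ │↓│B│↑│
│ │ ├─┘ │
│ │↓│↱ ↑│
│ │ ╵ ╷ │
│ │↳ ↑│ │
└─┴───┴─┘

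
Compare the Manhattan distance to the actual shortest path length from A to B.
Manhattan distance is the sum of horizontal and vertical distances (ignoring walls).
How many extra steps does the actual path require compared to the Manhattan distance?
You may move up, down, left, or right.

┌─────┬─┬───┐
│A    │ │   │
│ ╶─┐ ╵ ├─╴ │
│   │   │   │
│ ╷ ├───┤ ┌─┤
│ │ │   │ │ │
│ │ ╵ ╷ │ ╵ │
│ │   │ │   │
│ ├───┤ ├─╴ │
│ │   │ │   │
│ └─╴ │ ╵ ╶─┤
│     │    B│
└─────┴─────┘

Manhattan distance: |5 - 0| + |5 - 0| = 10
Actual path length: 12
Extra steps: 12 - 10 = 2

Solution:

┌─────┬─┬───┐
│A    │ │   │
│ ╶─┐ ╵ ├─╴ │
│↳ ↓│   │   │
│ ╷ ├───┤ ┌─┤
│ │↓│↱ ↓│ │ │
│ │ ╵ ╷ │ ╵ │
│ │↳ ↑│↓│   │
│ ├───┤ ├─╴ │
│ │   │↓│   │
│ └─╴ │ ╵ ╶─┤
│     │↳ → B│
└─────┴─────┘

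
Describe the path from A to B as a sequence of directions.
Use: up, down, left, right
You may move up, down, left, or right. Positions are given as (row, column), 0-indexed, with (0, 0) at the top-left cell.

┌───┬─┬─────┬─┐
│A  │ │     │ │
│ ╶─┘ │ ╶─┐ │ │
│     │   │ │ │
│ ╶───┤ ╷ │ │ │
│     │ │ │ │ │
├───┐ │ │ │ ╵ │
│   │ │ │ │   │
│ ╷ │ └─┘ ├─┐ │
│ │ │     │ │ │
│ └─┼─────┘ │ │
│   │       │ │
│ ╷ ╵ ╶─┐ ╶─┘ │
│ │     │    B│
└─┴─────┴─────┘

Finding the path and converting it to directions:
Path through cells: (0,0) → (1,0) → (2,0) → (2,1) → (2,2) → (3,2) → (4,2) → (4,3) → (4,4) → (3,4) → (2,4) → (1,4) → (1,3) → (0,3) → (0,4) → (0,5) → (1,5) → (2,5) → (3,5) → (3,6) → (4,6) → (5,6) → (6,6)
Directions: down, down, right, right, down, down, right, right, up, up, up, left, up, right, right, down, down, down, right, down, down, down

Solution:

┌───┬─┬─────┬─┐
│A  │ │↱ → ↓│ │
│ ╶─┘ │ ╶─┐ │ │
│↓    │↑ ↰│↓│ │
│ ╶───┤ ╷ │ │ │
│↳ → ↓│ │↑│↓│ │
├───┐ │ │ │ ╵ │
│   │↓│ │↑│↳ ↓│
│ ╷ │ └─┘ ├─┐ │
│ │ │↳ → ↑│ │↓│
│ └─┼─────┘ │ │
│   │       │↓│
│ ╷ ╵ ╶─┐ ╶─┘ │
│ │     │    B│
└─┴─────┴─────┘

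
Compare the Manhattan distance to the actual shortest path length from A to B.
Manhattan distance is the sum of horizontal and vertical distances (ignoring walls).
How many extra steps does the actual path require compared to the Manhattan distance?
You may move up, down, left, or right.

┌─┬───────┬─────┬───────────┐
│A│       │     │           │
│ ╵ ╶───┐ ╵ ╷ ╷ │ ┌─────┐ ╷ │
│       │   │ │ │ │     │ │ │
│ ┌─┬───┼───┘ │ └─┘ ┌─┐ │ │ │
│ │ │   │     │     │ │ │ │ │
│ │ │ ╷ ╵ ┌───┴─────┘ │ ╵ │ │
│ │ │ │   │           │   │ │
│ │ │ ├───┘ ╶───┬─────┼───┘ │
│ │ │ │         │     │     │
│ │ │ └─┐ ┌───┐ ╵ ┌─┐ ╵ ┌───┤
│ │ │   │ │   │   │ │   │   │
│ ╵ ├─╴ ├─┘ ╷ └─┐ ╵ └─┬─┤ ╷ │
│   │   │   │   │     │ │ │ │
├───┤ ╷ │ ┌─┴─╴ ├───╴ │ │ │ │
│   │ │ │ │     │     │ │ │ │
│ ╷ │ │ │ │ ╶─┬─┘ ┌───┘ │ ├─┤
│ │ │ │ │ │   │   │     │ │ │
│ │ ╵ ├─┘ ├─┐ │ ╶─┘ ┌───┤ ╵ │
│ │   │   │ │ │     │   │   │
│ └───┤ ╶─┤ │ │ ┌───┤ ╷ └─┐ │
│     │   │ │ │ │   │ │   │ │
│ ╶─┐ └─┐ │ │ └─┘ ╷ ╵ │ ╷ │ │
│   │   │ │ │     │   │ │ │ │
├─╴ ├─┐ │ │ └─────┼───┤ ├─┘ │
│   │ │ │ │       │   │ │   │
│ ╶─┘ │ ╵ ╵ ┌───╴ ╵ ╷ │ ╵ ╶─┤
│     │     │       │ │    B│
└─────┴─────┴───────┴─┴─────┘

Manhattan distance: |13 - 0| + |13 - 0| = 26
Actual path length: 78
Extra steps: 78 - 26 = 52

Solution:

┌─┬───────┬─────┬───────────┐
│A│↱ → → ↓│↱ ↓  │           │
│ ╵ ╶───┐ ╵ ╷ ╷ │ ┌─────┐ ╷ │
│↳ ↑    │↳ ↑│↓│ │ │     │ │ │
│ ┌─┬───┼───┘ │ └─┘ ┌─┐ │ │ │
│ │ │↓ ↰│↓ ← ↲│     │ │ │ │ │
│ │ │ ╷ ╵ ┌───┴─────┘ │ ╵ │ │
│ │ │↓│↑ ↲│           │   │ │
│ │ │ ├───┘ ╶───┬─────┼───┘ │
│ │ │↓│         │     │     │
│ │ │ └─┐ ┌───┐ ╵ ┌─┐ ╵ ┌───┤
│ │ │↳ ↓│ │↱ ↓│   │ │   │   │
│ ╵ ├─╴ ├─┘ ╷ └─┐ ╵ └─┬─┤ ╷ │
│   │↓ ↲│↱ ↑│↳ ↓│     │ │ │ │
├───┤ ╷ │ ┌─┴─╴ ├───╴ │ │ │ │
│↓ ↰│↓│ │↑│↓ ← ↲│     │ │ │ │
│ ╷ │ │ │ │ ╶─┬─┘ ┌───┘ │ ├─┤
│↓│↑│↓│ │↑│↳ ↓│   │     │ │ │
│ │ ╵ ├─┘ ├─┐ │ ╶─┘ ┌───┤ ╵ │
│↓│↑ ↲│↱ ↑│ │↓│     │↱ ↓│   │
│ └───┤ ╶─┤ │ │ ┌───┤ ╷ └─┐ │
│↳ → ↓│↑ ↰│ │↓│ │↱ ↓│↑│↓  │ │
│ ╶─┐ └─┐ │ │ └─┘ ╷ ╵ │ ╷ │ │
│   │↳ ↓│↑│ │↳ → ↑│↳ ↑│↓│ │ │
├─╴ ├─┐ │ │ └─────┼───┤ ├─┘ │
│   │ │↓│↑│       │   │↓│   │
│ ╶─┘ │ ╵ ╵ ┌───╴ ╵ ╷ │ ╵ ╶─┤
│     │↳ ↑  │       │ │↳ → B│
└─────┴─────┴───────┴─┴─────┘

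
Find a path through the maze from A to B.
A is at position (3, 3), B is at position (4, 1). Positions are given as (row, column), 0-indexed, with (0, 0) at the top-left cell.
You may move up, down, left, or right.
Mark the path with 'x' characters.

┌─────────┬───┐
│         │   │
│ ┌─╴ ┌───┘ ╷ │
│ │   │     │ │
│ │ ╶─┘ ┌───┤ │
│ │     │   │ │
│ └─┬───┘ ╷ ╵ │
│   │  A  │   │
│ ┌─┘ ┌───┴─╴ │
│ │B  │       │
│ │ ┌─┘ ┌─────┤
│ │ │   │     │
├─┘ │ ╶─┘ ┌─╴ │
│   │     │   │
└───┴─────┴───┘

Finding the shortest path from (3, 3) to (4, 1):
Path length: 3 steps
Directions: left → down → left

Solution:

┌─────────┬───┐
│         │   │
│ ┌─╴ ┌───┘ ╷ │
│ │   │     │ │
│ │ ╶─┘ ┌───┤ │
│ │     │   │ │
│ └─┬───┘ ╷ ╵ │
│   │x A  │   │
│ ┌─┘ ┌───┴─╴ │
│ │B x│       │
│ │ ┌─┘ ┌─────┤
│ │ │   │     │
├─┘ │ ╶─┘ ┌─╴ │
│   │     │   │
└───┴─────┴───┘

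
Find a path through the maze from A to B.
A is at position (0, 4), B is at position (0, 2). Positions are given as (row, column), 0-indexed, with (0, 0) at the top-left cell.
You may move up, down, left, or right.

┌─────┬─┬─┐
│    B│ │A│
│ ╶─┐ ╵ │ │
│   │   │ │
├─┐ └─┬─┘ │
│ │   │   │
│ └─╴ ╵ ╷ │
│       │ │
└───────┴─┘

Finding the shortest path from (0, 4) to (0, 2):
Path length: 12 steps
Directions: down → down → left → down → left → up → left → up → left → up → right → right

Solution:

┌─────┬─┬─┐
│↱ → B│ │A│
│ ╶─┐ ╵ │ │
│↑ ↰│   │↓│
├─┐ └─┬─┘ │
│ │↑ ↰│↓ ↲│
│ └─╴ ╵ ╷ │
│    ↑ ↲│ │
└───────┴─┘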